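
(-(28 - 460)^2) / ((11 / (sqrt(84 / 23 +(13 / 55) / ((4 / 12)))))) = -559872 *sqrt(775445) / 13915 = -35430.81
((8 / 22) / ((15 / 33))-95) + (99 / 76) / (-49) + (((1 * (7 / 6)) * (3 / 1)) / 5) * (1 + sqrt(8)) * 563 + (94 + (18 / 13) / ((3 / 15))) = 97016799 / 242060 + 3941 * sqrt(2) / 5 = 1515.48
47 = 47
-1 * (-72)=72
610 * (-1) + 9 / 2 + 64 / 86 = -52009 / 86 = -604.76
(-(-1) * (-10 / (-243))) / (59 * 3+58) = 2 / 11421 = 0.00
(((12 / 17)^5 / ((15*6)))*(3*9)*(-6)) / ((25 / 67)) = -150045696 / 177482125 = -0.85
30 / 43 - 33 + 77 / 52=-68917 / 2236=-30.82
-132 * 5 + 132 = -528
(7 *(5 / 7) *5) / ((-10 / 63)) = -315 / 2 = -157.50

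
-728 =-728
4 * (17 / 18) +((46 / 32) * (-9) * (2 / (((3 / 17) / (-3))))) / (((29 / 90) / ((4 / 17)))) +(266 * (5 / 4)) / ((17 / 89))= 18331199 / 8874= 2065.72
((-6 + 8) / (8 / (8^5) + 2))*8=65536 / 8193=8.00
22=22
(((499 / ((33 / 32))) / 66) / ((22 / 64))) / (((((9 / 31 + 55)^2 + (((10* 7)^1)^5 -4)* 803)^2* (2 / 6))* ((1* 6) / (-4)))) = -7373391664 / 314846490611274976753544082996531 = -0.00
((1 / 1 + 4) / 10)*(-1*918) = -459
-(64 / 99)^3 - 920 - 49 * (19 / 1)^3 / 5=-330573447329 / 4851495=-68138.47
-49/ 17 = -2.88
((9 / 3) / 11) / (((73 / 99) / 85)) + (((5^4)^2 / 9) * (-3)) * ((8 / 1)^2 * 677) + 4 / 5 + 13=-6177624950464 / 1095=-5641666621.43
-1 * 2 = -2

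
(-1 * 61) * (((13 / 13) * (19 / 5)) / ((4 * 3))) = -1159 / 60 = -19.32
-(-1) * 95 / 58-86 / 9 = -4133 / 522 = -7.92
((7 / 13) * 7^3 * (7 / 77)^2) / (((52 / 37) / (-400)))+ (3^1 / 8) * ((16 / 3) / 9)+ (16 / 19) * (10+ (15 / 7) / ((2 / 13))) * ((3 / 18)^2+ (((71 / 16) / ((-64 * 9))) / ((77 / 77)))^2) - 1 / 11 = -12524139481079617 / 28874778476544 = -433.74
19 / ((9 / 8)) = 152 / 9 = 16.89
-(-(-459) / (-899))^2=-0.26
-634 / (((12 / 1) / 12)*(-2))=317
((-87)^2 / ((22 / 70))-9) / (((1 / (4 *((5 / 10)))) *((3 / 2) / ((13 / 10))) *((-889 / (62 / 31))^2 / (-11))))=-9180288 / 3951605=-2.32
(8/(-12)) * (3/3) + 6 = 16/3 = 5.33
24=24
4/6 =2/3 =0.67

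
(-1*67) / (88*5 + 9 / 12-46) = -268 / 1579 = -0.17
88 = 88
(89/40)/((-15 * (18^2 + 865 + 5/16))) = -0.00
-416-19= -435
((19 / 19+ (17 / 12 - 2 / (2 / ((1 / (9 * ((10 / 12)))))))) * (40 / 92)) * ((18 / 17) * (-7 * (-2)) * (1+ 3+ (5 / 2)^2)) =117957 / 782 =150.84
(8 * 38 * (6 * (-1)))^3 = -6068404224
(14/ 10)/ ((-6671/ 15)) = -0.00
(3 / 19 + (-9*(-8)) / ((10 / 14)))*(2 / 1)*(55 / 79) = 211002 / 1501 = 140.57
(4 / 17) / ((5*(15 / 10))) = 8 / 255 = 0.03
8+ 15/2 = 31/2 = 15.50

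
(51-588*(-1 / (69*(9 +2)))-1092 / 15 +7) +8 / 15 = -51202 / 3795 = -13.49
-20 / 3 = -6.67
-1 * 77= -77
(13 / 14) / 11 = 13 / 154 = 0.08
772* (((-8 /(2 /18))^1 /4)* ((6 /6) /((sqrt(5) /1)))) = -13896* sqrt(5) /5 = -6214.48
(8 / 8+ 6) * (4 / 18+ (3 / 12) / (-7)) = 47 / 36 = 1.31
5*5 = 25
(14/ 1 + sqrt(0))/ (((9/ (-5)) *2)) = -35/ 9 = -3.89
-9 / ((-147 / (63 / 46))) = 27 / 322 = 0.08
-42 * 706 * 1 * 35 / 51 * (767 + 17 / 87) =-23090111240 / 1479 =-15611975.15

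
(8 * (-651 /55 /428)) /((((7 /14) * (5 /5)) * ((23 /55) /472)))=-1229088 /2461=-499.43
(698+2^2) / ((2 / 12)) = 4212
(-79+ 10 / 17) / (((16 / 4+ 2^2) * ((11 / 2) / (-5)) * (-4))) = -6665 / 2992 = -2.23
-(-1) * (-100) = -100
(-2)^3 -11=-19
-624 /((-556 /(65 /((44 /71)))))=179985 /1529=117.71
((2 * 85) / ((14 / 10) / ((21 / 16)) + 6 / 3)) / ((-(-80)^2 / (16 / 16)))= -51 / 5888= -0.01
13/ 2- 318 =-623/ 2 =-311.50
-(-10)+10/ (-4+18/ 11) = 5.77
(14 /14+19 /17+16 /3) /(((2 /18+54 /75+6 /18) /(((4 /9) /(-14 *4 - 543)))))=-0.00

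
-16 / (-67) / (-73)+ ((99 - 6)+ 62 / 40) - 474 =-37118119 / 97820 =-379.45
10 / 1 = 10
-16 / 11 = -1.45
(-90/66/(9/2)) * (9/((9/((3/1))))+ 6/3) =-50/33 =-1.52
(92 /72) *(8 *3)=92 /3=30.67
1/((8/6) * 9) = 1/12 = 0.08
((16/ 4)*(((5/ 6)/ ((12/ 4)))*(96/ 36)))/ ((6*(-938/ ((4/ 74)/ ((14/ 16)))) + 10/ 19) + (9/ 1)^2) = -0.00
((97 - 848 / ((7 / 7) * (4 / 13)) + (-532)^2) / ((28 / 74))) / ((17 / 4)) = 20747010 / 119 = 174344.62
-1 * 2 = -2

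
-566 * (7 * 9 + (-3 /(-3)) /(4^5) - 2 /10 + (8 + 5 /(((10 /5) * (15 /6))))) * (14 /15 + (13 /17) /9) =-81044622797 /1958400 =-41383.08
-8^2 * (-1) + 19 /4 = 275 /4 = 68.75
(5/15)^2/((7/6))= 2/21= 0.10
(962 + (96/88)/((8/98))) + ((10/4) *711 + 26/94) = 2846747/1034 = 2753.14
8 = 8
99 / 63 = 1.57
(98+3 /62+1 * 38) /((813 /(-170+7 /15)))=-4290041 /151218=-28.37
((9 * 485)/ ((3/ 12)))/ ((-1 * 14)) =-8730/ 7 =-1247.14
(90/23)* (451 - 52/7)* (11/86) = 66825/301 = 222.01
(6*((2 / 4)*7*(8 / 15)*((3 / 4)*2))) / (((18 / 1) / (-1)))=-14 / 15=-0.93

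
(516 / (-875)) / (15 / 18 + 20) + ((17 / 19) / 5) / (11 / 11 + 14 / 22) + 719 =26898125543 / 37406250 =719.08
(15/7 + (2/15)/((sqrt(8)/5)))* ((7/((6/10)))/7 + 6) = 23* sqrt(2)/18 + 115/7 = 18.24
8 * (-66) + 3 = -525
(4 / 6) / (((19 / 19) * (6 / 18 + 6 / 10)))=5 / 7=0.71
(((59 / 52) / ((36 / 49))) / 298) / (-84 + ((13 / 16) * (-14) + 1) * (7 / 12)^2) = -1652 / 27902485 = -0.00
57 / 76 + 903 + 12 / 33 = 39781 / 44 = 904.11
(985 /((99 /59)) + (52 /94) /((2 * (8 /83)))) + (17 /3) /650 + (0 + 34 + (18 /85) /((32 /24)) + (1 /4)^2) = 256716252707 /411325200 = 624.12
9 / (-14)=-9 / 14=-0.64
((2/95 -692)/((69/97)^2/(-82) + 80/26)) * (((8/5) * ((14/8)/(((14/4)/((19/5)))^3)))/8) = -25055366331736/248220678125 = -100.94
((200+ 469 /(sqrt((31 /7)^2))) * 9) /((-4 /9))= -6194.54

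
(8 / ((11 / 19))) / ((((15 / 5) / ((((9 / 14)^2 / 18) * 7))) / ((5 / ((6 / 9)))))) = 855 / 154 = 5.55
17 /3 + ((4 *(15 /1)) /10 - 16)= -4.33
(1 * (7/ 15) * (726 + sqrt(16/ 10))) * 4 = 56 * sqrt(10)/ 75 + 6776/ 5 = 1357.56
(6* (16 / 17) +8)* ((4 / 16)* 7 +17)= 4350 / 17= 255.88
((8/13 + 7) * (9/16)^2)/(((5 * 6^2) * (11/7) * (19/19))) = 567/66560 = 0.01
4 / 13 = 0.31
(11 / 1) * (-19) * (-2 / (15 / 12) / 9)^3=107008 / 91125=1.17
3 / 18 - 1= -5 / 6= -0.83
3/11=0.27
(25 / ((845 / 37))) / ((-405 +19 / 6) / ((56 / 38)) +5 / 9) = -0.00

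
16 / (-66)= -8 / 33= -0.24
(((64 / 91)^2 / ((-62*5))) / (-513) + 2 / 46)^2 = 433636498740050761 / 229360891440977048025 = 0.00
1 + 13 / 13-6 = -4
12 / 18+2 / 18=7 / 9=0.78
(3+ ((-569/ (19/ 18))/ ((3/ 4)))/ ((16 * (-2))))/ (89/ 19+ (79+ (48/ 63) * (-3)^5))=-4515/ 17992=-0.25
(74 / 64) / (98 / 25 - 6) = -0.56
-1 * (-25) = 25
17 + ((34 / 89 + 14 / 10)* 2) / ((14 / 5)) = 11384 / 623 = 18.27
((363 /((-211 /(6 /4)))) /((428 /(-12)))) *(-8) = -13068 /22577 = -0.58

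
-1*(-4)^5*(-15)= -15360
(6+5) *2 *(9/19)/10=99/95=1.04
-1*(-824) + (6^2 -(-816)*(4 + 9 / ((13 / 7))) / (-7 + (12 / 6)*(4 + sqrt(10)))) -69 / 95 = 10824039 / 16055 + 62560*sqrt(10) / 169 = 1844.79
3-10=-7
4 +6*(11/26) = 85/13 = 6.54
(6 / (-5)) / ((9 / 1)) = -2 / 15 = -0.13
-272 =-272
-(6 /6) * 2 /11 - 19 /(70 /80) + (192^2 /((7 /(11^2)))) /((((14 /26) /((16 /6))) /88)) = 149683950054 /539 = 277706771.90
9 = 9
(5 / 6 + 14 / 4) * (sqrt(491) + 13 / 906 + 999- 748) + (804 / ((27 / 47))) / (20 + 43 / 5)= 13 * sqrt(491) / 3 + 441791881 / 388674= 1232.68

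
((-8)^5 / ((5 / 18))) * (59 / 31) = -34799616 / 155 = -224513.65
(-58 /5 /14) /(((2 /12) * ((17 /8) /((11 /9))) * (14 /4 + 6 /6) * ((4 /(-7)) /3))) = 2552 /765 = 3.34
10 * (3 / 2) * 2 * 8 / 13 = 240 / 13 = 18.46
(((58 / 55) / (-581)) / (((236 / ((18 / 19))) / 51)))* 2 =-26622 / 35821555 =-0.00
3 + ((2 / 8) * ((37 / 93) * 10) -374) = -68821 / 186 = -370.01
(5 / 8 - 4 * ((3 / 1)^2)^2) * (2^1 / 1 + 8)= -12935 / 4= -3233.75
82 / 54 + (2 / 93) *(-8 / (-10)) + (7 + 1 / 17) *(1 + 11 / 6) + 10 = 131977 / 4185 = 31.54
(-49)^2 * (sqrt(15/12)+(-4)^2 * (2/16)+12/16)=2401 * sqrt(5)/2+26411/4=9287.15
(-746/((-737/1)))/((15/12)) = 2984/3685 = 0.81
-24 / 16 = -1.50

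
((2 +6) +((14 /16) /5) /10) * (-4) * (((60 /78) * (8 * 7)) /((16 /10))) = -22449 /26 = -863.42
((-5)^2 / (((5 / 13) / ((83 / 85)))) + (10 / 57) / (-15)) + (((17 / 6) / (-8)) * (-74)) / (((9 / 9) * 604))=891992701 / 14046624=63.50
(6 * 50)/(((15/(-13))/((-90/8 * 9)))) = 26325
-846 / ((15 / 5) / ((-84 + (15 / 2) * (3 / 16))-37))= 539607 / 16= 33725.44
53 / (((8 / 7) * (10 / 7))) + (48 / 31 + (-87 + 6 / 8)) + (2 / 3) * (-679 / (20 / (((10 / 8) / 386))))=-52.31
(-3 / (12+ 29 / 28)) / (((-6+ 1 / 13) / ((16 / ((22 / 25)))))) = 6240 / 8833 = 0.71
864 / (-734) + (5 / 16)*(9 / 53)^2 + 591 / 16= 35.77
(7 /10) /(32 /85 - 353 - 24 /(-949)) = -16133 /8126382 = -0.00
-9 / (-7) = 9 / 7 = 1.29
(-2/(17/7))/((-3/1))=14/51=0.27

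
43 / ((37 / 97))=4171 / 37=112.73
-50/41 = -1.22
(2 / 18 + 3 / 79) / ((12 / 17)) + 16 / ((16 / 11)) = 47827 / 4266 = 11.21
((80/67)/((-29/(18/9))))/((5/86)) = -2752/1943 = -1.42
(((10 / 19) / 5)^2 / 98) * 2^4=32 / 17689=0.00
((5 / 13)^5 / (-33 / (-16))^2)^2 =640000000000 / 163489280512057929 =0.00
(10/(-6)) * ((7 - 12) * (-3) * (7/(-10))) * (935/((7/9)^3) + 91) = 1782070/49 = 36368.78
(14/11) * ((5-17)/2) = -84/11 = -7.64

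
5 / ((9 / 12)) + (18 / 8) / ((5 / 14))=389 / 30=12.97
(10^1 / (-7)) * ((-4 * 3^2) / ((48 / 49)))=105 / 2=52.50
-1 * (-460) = 460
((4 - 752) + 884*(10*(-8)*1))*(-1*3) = 214404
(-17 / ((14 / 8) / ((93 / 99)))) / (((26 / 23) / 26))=-48484 / 231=-209.89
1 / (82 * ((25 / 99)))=99 / 2050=0.05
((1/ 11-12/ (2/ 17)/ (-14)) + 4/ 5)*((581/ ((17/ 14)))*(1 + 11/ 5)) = 58527616/ 4675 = 12519.28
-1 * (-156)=156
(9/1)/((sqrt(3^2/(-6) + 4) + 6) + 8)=28/43 - sqrt(10)/43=0.58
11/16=0.69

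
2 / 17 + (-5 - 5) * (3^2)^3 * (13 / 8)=-11846.13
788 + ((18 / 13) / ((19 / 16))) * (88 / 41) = 8005420 / 10127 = 790.50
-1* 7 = -7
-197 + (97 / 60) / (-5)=-59197 / 300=-197.32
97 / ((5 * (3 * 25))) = 97 / 375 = 0.26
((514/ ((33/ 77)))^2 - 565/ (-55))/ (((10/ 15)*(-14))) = -142402661/ 924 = -154115.43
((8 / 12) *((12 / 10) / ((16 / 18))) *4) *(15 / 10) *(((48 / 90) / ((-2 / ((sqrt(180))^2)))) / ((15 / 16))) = -6912 / 25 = -276.48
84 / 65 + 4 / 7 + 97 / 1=44983 / 455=98.86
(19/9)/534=19/4806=0.00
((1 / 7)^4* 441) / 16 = 9 / 784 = 0.01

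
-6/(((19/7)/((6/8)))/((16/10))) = -252/95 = -2.65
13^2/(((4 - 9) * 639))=-169/3195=-0.05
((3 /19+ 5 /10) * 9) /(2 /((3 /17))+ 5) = 675 /1862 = 0.36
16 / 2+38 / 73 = 622 / 73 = 8.52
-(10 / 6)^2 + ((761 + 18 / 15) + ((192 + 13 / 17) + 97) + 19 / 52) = 41751191 / 39780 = 1049.55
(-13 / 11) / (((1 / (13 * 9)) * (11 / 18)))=-27378 / 121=-226.26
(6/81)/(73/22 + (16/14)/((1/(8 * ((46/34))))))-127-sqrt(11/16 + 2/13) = -140827223/1108917-5 * sqrt(91)/52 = -127.91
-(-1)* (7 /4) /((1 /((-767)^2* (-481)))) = -1980769063 /4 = -495192265.75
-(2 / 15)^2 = -4 / 225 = -0.02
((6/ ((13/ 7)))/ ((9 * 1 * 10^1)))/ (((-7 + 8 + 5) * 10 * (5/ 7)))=49/ 58500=0.00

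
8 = 8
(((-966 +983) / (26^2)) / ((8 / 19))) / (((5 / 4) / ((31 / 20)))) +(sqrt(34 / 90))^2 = 549797 / 1216800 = 0.45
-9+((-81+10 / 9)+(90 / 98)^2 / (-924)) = -591612475 / 6655572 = -88.89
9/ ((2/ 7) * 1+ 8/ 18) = 567/ 46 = 12.33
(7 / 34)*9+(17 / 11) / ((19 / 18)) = 23571 / 7106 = 3.32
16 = 16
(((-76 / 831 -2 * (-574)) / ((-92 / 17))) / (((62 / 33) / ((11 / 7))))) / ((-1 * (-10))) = -245274623 / 13825070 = -17.74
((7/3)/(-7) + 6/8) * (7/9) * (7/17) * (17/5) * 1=49/108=0.45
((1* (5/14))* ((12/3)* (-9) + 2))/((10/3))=-51/14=-3.64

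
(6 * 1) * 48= 288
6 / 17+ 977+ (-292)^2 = 1466103 / 17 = 86241.35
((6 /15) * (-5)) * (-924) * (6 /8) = 1386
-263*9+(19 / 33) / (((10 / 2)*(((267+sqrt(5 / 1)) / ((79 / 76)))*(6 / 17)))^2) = -54297823032847352897 / 22939511236646400 - 160524761*sqrt(5) / 7646503745548800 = -2367.00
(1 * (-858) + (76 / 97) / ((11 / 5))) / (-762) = 1.13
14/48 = 7/24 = 0.29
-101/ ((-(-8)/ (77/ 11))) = -707/ 8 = -88.38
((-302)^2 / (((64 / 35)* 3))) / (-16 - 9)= -159607 / 240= -665.03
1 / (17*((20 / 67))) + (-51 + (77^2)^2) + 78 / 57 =227088325513 / 6460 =35152991.57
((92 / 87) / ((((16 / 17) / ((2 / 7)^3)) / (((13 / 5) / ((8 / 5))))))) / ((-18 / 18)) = -0.04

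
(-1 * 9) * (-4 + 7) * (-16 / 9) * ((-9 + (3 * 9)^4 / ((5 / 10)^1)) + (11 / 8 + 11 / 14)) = 357126054 / 7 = 51018007.71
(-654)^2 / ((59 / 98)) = 41916168 / 59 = 710443.53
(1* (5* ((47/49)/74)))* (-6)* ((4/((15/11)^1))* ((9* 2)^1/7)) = -37224/12691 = -2.93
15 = 15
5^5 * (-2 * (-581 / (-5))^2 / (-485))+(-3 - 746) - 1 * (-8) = 16806173 / 97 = 173259.52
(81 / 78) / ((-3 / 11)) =-99 / 26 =-3.81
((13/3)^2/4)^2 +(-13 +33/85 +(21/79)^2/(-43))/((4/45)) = -708698996905/5912573616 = -119.86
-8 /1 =-8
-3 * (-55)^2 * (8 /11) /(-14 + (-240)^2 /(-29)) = 95700 /29003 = 3.30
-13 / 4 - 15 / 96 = -109 / 32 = -3.41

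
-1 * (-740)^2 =-547600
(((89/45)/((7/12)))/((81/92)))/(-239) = -32752/2032695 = -0.02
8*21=168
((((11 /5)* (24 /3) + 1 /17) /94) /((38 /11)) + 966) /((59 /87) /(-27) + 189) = 36262802601 /7093553960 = 5.11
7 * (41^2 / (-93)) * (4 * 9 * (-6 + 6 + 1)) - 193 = -147187 / 31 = -4747.97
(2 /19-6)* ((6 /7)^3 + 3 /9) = -15856 /2793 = -5.68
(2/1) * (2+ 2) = 8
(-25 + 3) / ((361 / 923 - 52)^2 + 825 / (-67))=-627871673 / 75663202325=-0.01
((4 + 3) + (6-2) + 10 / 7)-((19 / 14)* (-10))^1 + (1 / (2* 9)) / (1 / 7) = 475 / 18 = 26.39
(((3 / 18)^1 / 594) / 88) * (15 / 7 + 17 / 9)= 127 / 9879408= 0.00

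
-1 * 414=-414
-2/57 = -0.04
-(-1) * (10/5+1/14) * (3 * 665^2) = 5496225/2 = 2748112.50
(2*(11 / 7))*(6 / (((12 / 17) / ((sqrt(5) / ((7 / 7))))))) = 187*sqrt(5) / 7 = 59.73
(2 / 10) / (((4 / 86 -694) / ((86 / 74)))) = -1849 / 5520400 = -0.00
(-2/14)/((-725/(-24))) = -24/5075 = -0.00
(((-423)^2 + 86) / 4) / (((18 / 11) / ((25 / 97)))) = 49229125 / 6984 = 7048.84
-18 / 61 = -0.30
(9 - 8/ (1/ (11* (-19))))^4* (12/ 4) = 23954775687363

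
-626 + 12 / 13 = -8126 / 13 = -625.08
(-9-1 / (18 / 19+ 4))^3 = -647214625 / 830584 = -779.23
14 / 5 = 2.80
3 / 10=0.30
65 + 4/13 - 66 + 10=121/13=9.31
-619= -619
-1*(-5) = 5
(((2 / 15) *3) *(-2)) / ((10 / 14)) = -28 / 25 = -1.12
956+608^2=370620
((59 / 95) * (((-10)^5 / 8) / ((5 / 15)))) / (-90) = 14750 / 57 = 258.77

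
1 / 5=0.20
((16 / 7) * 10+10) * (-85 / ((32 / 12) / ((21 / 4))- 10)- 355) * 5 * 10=-51733750 / 91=-568502.75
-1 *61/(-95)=61/95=0.64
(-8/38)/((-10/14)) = 28/95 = 0.29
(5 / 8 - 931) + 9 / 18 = -7439 / 8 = -929.88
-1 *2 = -2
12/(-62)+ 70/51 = 1864/1581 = 1.18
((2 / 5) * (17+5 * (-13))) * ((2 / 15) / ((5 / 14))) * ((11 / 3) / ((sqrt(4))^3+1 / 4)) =-3584 / 1125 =-3.19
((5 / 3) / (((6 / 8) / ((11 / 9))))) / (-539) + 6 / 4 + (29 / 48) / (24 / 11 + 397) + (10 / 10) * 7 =2369208461 / 278846064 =8.50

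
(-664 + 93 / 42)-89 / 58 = -134654 / 203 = -663.32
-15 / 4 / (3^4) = -5 / 108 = -0.05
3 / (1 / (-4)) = -12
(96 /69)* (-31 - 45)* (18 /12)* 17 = -62016 /23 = -2696.35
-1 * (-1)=1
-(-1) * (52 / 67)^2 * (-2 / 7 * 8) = -43264 / 31423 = -1.38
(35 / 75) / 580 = 7 / 8700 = 0.00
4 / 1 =4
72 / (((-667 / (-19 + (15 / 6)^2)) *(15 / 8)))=2448 / 3335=0.73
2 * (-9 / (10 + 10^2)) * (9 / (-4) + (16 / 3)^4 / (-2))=131801 / 1980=66.57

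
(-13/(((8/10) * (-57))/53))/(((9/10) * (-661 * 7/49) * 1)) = -120575/678186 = -0.18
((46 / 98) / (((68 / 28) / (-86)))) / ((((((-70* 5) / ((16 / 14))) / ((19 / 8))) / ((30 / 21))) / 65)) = 488566 / 40817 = 11.97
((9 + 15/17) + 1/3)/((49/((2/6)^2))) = 521/22491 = 0.02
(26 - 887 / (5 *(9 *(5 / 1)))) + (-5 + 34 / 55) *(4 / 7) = 19.55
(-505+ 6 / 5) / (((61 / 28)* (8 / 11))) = -193963 / 610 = -317.97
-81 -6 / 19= -1545 / 19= -81.32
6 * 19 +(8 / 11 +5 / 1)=1317 / 11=119.73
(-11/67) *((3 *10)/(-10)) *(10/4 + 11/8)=1023/536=1.91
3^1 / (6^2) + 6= 73 / 12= 6.08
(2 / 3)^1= 2 / 3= 0.67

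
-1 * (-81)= 81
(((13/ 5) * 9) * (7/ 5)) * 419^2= 143784459/ 25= 5751378.36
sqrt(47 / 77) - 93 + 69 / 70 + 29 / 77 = -70561 / 770 + sqrt(3619) / 77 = -90.86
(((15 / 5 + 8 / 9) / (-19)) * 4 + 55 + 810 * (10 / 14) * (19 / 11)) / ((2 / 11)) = 13871855 / 2394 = 5794.43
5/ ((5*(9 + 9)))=1/ 18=0.06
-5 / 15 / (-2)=1 / 6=0.17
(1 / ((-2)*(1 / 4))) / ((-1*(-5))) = -2 / 5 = -0.40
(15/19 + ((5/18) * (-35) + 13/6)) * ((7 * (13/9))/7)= -15041/1539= -9.77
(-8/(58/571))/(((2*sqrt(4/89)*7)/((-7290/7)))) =4162590*sqrt(89)/1421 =27635.32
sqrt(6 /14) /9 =sqrt(21) /63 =0.07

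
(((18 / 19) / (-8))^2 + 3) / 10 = 17409 / 57760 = 0.30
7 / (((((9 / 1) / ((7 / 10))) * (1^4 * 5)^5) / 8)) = 196 / 140625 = 0.00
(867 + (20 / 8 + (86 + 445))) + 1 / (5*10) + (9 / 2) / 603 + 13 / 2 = 2356771 / 1675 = 1407.03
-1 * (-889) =889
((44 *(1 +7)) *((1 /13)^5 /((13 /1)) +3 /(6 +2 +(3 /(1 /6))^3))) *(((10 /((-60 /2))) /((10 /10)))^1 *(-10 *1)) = 637395748 /1057071171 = 0.60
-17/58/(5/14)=-119/145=-0.82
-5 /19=-0.26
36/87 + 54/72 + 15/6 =425/116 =3.66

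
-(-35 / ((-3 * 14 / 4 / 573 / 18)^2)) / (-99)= -26266320 / 77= -341121.04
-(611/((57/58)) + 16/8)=-35552/57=-623.72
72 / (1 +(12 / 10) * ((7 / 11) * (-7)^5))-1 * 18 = -12709062 / 705839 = -18.01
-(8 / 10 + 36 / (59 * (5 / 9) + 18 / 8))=-11524 / 6305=-1.83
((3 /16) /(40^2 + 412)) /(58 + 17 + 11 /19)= 57 /46227712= 0.00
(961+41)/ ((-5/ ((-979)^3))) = 940190366478/ 5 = 188038073295.60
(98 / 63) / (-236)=-7 / 1062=-0.01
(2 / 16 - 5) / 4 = -39 / 32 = -1.22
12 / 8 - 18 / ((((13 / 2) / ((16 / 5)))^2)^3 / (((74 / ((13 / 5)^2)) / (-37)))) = 1606804513203 / 1019663401250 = 1.58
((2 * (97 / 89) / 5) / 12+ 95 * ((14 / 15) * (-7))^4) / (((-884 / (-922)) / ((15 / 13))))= 143806634483207 / 690381900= 208300.12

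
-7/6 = -1.17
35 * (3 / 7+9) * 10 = 3300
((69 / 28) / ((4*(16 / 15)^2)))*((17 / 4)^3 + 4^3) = 19980675 / 262144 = 76.22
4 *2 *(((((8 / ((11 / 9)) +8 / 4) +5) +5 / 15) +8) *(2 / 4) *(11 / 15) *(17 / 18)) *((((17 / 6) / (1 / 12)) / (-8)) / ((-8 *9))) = 104329 / 29160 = 3.58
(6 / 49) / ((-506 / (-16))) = 48 / 12397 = 0.00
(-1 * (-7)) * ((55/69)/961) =385/66309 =0.01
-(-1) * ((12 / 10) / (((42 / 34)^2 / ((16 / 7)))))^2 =85525504 / 26471025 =3.23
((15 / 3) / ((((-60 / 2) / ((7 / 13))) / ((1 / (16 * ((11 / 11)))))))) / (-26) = 7 / 32448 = 0.00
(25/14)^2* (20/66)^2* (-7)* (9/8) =-2.31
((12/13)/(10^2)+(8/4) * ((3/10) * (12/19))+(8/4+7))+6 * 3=169122/6175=27.39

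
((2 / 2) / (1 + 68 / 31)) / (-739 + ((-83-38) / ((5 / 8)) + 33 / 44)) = -620 / 1845063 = -0.00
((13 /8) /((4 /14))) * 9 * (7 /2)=5733 /32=179.16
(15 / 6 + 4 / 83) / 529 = 423 / 87814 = 0.00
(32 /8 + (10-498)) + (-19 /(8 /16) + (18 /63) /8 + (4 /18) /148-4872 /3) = -20008957 /9324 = -2145.96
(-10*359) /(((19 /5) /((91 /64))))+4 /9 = -7348093 /5472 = -1342.85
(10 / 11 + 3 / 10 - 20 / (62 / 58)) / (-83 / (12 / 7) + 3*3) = 358062 / 806465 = 0.44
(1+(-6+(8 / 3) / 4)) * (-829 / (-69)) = -10777 / 207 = -52.06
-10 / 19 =-0.53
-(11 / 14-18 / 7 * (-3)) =-17 / 2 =-8.50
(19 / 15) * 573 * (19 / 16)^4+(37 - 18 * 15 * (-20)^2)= -106519.72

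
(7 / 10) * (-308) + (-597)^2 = 1780967 / 5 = 356193.40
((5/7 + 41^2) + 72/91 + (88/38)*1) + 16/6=8753000/5187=1687.49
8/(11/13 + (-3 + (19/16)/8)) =-3.99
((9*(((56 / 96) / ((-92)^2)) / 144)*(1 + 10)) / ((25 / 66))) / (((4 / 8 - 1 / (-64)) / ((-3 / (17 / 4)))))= -77 / 449650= -0.00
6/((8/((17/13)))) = 51/52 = 0.98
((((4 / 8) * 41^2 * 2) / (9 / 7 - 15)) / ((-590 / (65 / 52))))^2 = 138462289 / 2053177344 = 0.07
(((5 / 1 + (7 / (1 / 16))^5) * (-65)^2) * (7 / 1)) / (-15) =-34747503530285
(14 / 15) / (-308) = -1 / 330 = -0.00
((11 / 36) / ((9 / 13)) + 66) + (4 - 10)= 19583 / 324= 60.44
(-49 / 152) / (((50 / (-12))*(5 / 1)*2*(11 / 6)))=441 / 104500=0.00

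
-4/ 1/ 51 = -0.08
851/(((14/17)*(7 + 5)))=14467/168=86.11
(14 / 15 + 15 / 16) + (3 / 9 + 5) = 1729 / 240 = 7.20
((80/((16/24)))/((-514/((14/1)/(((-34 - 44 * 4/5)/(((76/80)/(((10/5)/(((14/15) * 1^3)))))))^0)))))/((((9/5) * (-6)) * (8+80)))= 175/50886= 0.00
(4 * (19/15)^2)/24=361/1350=0.27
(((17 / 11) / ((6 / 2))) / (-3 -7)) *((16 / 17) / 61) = -8 / 10065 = -0.00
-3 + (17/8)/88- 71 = -73.98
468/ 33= 14.18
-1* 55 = -55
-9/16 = -0.56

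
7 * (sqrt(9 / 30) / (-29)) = -7 * sqrt(30) / 290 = -0.13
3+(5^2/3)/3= 52/9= 5.78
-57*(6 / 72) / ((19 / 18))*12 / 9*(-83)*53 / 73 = 26394 / 73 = 361.56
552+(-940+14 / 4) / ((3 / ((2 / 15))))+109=27872 / 45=619.38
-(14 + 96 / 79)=-1202 / 79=-15.22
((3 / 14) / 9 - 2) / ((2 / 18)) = -249 / 14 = -17.79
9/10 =0.90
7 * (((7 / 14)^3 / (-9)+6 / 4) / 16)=749 / 1152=0.65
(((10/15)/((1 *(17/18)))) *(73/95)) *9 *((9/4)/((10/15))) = 16.48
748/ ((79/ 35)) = 26180/ 79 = 331.39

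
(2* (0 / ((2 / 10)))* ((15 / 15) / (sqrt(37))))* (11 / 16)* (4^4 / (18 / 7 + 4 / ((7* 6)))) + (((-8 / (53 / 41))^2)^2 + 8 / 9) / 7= 104231977352 / 497100303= 209.68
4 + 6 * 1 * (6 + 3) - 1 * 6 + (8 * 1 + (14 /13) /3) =2354 /39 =60.36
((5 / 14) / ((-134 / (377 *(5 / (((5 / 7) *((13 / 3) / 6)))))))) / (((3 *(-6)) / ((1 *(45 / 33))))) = 2175 / 2948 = 0.74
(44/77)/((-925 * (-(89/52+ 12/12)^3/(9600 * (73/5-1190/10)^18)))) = 645733206787095767010037200000000000.00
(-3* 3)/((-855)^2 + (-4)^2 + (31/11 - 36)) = -0.00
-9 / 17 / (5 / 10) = -18 / 17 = -1.06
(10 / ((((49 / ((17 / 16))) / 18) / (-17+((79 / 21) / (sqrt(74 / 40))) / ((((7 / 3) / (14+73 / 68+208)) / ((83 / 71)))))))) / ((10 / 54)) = -70227 / 196+3452791617* sqrt(185) / 7208488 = 6156.66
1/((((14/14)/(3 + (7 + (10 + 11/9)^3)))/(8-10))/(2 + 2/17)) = -8300728/1377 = -6028.12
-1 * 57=-57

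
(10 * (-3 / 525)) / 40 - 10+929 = 643299 / 700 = 919.00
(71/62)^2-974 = -3739015/3844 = -972.69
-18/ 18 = -1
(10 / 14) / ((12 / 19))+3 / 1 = 347 / 84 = 4.13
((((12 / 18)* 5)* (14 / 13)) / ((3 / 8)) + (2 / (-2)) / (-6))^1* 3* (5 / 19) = 11395 / 1482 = 7.69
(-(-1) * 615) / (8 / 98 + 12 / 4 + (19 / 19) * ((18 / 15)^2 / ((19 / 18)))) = 14314125 / 103477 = 138.33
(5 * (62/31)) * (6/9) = 20/3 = 6.67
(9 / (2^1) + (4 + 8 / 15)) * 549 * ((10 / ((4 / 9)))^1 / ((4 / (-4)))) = -446337 / 4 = -111584.25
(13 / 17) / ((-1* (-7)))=13 / 119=0.11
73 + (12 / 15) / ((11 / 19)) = 4091 / 55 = 74.38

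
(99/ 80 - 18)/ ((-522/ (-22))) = -1639/ 2320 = -0.71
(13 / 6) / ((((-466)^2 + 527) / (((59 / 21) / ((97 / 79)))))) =60593 / 2660521626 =0.00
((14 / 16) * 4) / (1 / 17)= 119 / 2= 59.50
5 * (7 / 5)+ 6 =13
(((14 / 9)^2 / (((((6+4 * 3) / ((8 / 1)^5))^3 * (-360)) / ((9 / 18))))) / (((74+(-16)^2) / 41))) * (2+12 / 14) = -631119674343424 / 87687765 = -7197351.58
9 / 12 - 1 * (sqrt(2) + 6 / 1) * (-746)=746 * sqrt(2) + 17907 / 4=5531.75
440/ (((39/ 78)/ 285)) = 250800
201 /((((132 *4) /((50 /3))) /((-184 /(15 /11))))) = -856.11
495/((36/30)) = 825/2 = 412.50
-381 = -381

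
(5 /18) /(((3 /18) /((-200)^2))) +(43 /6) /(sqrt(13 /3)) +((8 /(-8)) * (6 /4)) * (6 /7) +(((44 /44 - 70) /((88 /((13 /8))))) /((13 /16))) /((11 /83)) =66656.99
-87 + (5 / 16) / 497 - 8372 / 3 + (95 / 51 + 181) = -1092882865 / 405552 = -2694.80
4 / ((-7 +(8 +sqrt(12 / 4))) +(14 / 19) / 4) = -2280 / 769 +5776 * sqrt(3) / 2307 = 1.37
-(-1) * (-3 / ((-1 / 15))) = 45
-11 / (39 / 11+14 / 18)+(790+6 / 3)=789.46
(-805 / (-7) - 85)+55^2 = 3055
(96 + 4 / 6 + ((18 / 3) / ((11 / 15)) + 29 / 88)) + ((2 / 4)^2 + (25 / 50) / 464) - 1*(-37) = 4361749 / 30624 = 142.43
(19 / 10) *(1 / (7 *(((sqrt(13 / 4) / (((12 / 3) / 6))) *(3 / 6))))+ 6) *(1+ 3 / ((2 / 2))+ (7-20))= -513 / 5-228 *sqrt(13) / 455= -104.41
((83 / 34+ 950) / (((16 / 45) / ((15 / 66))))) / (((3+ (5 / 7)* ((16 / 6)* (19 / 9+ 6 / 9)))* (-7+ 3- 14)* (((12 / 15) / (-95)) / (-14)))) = -508757169375 / 75015424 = -6782.03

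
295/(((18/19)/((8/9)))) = 22420/81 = 276.79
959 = 959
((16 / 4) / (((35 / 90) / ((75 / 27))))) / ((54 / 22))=2200 / 189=11.64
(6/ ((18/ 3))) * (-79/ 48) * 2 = -79/ 24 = -3.29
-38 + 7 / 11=-411 / 11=-37.36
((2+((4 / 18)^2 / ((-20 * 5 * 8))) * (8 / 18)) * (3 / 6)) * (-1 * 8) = -145798 / 18225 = -8.00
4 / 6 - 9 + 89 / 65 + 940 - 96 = 163222 / 195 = 837.04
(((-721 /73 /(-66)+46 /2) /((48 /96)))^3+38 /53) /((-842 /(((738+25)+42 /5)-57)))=-131339081980453140122 /1559690294838885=-84208.44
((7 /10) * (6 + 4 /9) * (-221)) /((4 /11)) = -493493 /180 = -2741.63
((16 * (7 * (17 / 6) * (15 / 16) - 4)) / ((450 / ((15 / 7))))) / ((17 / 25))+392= 393.64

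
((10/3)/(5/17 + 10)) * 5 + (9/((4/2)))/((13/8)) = 1198/273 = 4.39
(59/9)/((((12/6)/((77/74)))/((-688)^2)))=537600448/333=1614415.76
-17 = -17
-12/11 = -1.09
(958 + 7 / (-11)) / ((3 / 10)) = 105310 / 33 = 3191.21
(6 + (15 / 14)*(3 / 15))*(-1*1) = -87 / 14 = -6.21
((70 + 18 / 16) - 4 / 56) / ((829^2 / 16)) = 7958 / 4810687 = 0.00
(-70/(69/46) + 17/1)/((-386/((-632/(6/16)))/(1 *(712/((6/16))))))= -1281554432/5211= -245932.53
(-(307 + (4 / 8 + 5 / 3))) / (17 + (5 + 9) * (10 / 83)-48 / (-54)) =-65985 / 4178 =-15.79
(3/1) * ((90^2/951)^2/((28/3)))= 16402500/703423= 23.32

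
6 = 6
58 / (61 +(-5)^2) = 29 / 43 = 0.67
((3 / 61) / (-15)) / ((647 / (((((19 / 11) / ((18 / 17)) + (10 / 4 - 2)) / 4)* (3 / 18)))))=-211 / 468867960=-0.00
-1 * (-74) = 74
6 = 6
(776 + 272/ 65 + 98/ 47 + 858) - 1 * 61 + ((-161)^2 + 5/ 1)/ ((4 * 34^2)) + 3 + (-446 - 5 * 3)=7959309413/ 7063160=1126.88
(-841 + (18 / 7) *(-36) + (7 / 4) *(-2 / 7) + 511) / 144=-5923 / 2016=-2.94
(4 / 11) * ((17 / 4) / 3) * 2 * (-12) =-136 / 11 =-12.36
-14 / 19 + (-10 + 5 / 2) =-313 / 38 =-8.24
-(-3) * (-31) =-93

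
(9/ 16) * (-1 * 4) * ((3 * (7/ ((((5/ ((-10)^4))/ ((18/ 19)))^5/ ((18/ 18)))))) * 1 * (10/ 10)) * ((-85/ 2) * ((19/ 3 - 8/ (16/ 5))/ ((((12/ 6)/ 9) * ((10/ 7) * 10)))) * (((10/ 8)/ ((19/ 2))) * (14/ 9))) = 570185174664000000000000000/ 47045881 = 12119768246321075377.46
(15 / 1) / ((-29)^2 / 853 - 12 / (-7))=89565 / 16123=5.56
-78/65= -6/5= -1.20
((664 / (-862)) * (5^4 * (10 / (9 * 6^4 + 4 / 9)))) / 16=-466875 / 18098552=-0.03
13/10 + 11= 123/10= 12.30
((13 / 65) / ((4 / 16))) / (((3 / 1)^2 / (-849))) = -75.47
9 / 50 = 0.18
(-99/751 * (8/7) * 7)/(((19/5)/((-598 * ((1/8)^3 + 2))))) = 151705125/456608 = 332.24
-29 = -29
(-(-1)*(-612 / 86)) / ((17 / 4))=-72 / 43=-1.67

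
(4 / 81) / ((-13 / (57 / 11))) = -76 / 3861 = -0.02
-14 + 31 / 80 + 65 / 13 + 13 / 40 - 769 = -62183 / 80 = -777.29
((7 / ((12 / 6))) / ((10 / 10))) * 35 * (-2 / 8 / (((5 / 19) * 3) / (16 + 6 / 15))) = -38171 / 60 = -636.18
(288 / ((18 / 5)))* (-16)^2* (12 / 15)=16384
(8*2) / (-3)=-16 / 3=-5.33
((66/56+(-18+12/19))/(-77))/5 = 0.04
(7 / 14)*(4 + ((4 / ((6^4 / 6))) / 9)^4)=223154201665 / 111577100832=2.00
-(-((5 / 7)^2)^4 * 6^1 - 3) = 19638153 / 5764801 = 3.41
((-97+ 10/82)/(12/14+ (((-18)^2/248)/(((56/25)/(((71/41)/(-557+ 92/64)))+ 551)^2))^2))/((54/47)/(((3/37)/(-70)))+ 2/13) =13124617230088424642916752674739/115165267747973461948707517416041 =0.11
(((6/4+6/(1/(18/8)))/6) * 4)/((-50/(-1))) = 1/5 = 0.20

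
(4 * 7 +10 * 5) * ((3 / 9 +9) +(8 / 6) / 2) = 780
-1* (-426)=426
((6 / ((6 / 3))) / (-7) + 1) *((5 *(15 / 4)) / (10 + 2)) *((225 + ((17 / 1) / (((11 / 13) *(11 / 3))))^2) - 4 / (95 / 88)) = 873891995 / 3894506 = 224.39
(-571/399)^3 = -186169411/63521199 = -2.93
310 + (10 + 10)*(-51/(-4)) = 565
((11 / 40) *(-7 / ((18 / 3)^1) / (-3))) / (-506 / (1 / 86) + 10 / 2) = -77 / 31327920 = -0.00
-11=-11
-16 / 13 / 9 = -16 / 117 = -0.14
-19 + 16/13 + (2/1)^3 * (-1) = -335/13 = -25.77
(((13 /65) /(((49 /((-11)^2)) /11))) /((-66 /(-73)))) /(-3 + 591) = 8833 /864360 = 0.01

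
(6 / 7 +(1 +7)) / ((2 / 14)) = 62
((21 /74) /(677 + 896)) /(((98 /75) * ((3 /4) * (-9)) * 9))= -25 /10999989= -0.00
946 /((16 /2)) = 473 /4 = 118.25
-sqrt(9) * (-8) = 24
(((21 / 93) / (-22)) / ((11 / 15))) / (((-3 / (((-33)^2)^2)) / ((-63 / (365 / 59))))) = -255012219 / 4526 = -56343.84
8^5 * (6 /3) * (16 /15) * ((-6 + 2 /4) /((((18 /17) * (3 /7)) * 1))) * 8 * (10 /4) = -16945505.98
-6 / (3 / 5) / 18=-5 / 9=-0.56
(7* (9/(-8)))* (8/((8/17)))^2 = -18207/8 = -2275.88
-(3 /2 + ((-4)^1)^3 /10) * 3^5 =11907 /10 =1190.70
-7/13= -0.54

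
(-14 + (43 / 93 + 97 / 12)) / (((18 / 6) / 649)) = -1316821 / 1116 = -1179.95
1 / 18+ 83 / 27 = 169 / 54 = 3.13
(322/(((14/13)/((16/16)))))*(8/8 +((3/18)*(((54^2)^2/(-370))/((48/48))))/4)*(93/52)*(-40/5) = 757043436/185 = 4092126.68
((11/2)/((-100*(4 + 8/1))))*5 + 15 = 7189/480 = 14.98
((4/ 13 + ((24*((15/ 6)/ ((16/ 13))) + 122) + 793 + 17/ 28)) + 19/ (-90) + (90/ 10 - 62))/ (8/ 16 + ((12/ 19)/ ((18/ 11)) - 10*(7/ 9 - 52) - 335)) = 141831314/ 27715415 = 5.12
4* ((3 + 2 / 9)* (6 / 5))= 232 / 15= 15.47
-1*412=-412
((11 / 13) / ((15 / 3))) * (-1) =-11 / 65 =-0.17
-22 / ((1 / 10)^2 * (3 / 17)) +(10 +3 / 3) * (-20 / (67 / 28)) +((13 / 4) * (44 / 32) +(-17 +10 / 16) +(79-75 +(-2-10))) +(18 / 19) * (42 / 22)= -12576.70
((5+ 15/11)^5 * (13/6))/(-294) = -76.91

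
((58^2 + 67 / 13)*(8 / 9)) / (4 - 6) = -175196 / 117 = -1497.40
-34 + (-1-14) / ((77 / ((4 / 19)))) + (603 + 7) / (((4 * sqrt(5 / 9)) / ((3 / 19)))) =-49802 / 1463 + 549 * sqrt(5) / 38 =-1.74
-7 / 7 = -1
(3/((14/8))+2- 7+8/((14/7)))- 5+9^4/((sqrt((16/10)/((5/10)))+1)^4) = 873321945/102487- 55112400 * sqrt(5)/14641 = 104.17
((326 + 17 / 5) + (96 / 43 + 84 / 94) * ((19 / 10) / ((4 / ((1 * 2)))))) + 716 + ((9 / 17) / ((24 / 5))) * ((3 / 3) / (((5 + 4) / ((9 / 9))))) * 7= 864522979 / 824568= 1048.46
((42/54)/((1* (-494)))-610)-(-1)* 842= 1031465/4446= 232.00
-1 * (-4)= 4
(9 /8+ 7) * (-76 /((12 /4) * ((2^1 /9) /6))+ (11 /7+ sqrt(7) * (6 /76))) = -310505 /56+ 195 * sqrt(7) /304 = -5543.04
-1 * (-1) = 1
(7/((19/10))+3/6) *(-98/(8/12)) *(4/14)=-3339/19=-175.74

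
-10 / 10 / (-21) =1 / 21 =0.05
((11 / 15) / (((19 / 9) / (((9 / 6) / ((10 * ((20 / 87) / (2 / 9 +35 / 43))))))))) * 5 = 383757 / 326800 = 1.17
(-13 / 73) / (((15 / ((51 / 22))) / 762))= -84201 / 4015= -20.97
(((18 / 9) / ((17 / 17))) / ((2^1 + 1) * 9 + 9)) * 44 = 22 / 9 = 2.44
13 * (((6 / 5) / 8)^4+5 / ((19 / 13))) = 135220007 / 3040000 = 44.48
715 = 715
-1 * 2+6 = 4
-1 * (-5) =5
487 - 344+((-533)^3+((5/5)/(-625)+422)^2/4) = -236523083339999/1562500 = -151374773.34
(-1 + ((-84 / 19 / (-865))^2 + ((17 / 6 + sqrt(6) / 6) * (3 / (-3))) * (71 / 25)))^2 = 1040965534187 * sqrt(6) / 121549151250 + 43697986342774991843 / 525304752696724500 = 104.16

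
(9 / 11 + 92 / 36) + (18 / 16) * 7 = 8909 / 792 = 11.25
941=941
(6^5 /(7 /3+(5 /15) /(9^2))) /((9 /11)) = 288684 /71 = 4065.97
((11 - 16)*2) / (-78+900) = -5 / 411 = -0.01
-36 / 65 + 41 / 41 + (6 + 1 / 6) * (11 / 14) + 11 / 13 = 33511 / 5460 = 6.14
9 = 9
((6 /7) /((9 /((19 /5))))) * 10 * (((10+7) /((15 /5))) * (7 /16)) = 323 /36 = 8.97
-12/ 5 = -2.40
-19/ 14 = -1.36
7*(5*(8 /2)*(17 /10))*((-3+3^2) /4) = 357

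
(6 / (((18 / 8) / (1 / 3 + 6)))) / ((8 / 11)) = 209 / 9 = 23.22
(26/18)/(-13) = -1/9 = -0.11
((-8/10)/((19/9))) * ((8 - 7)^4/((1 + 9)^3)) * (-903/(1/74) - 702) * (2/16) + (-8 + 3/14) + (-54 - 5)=-21142747/332500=-63.59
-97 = -97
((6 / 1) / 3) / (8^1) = 1 / 4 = 0.25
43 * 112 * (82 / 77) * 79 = 4456864 / 11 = 405169.45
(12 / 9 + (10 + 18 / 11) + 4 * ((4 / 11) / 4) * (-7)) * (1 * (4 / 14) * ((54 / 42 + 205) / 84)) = 7.31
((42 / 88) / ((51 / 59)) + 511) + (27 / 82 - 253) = 7939375 / 30668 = 258.88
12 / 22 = 6 / 11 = 0.55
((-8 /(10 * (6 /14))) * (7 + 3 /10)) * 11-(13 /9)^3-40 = -3515731 /18225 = -192.91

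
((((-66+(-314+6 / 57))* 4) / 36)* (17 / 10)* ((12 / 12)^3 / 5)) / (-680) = 401 / 19000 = 0.02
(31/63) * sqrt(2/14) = 31 * sqrt(7)/441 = 0.19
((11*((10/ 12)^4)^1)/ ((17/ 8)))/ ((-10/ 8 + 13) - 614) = -1250/ 301563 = -0.00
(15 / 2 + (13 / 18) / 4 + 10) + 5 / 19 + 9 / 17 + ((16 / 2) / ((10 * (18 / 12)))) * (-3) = 1962007 / 116280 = 16.87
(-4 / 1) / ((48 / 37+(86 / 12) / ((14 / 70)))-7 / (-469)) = -59496 / 552503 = -0.11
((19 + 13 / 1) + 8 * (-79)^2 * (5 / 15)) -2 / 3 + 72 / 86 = 16674.84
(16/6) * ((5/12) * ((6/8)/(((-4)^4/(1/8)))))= 5/12288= 0.00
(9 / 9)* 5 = 5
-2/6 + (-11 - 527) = -1615/3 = -538.33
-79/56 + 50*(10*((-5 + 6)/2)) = 13921/56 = 248.59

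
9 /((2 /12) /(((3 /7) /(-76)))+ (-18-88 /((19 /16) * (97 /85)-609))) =-6085287 /32056436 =-0.19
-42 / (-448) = 3 / 32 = 0.09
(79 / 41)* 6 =474 / 41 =11.56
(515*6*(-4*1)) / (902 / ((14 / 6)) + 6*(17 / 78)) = -1124760 / 35297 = -31.87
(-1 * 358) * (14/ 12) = -1253/ 3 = -417.67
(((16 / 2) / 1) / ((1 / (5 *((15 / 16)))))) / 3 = 25 / 2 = 12.50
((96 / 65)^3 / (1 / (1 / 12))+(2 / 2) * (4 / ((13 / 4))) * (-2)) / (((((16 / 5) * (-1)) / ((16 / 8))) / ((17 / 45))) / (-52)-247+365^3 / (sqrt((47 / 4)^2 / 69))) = -1157242194652288 * sqrt(69) / 150682034235962495611033-112199422180064 / 244858305633439055367928625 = -0.00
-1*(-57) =57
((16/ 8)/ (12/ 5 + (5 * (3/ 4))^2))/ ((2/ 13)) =1040/ 1317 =0.79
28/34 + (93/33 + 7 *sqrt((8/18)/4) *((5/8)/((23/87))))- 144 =-134.84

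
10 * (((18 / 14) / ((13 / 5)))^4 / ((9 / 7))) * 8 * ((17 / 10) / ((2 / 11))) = 34.79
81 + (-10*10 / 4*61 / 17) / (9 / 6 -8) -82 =2829 / 221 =12.80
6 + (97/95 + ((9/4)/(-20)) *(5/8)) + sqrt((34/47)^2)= 4385927/571520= 7.67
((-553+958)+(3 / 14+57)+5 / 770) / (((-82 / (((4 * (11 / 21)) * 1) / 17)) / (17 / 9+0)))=-1.31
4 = 4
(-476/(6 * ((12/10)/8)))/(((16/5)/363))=-359975/6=-59995.83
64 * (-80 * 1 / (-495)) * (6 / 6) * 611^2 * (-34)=-12997543936 / 99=-131288322.59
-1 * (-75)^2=-5625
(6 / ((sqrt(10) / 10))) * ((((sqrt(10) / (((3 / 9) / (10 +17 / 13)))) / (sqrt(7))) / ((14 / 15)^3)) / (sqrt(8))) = 455625 * sqrt(14) / 5096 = 334.54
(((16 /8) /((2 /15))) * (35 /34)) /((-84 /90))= -1125 /68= -16.54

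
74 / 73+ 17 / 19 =2647 / 1387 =1.91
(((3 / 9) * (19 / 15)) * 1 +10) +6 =739 / 45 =16.42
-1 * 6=-6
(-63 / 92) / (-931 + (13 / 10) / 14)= 2205 / 2997521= 0.00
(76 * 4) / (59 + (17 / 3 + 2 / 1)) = 114 / 25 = 4.56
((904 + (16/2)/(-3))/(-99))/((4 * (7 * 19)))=-676/39501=-0.02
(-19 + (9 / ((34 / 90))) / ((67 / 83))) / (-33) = -11974 / 37587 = -0.32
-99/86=-1.15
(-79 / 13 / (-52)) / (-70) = -79 / 47320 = -0.00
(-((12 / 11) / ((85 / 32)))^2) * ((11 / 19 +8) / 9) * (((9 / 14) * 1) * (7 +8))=-1.55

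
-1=-1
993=993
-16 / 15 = -1.07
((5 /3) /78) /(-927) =-5 /216918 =-0.00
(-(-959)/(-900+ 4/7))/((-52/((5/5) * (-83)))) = -557179/327392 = -1.70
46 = 46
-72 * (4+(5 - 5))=-288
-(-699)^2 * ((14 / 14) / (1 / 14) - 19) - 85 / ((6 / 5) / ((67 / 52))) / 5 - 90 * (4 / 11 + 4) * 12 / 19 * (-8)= 159431672425 / 65208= 2444971.05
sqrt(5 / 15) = sqrt(3) / 3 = 0.58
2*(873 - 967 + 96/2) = -92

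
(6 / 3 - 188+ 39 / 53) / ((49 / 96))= -942624 / 2597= -362.97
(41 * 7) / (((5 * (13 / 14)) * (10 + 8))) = 2009 / 585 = 3.43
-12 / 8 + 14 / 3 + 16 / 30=37 / 10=3.70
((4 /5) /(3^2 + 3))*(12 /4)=1 /5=0.20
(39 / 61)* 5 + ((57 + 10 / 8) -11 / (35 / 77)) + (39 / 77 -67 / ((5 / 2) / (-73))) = 187330753 / 93940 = 1994.15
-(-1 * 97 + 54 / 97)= 9355 / 97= 96.44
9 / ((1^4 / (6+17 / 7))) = 531 / 7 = 75.86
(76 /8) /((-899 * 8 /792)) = -1.05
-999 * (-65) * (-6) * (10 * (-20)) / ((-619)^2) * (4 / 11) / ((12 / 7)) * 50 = 9090900000 / 4214771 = 2156.91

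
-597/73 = -8.18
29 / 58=1 / 2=0.50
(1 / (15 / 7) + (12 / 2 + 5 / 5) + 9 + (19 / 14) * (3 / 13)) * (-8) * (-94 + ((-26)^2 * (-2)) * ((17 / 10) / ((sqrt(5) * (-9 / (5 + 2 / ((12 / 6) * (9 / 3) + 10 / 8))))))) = 17224184 / 1365 - 2753670608 * sqrt(5) / 76125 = -68266.87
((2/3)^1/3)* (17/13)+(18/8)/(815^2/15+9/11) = 198774541/683898696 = 0.29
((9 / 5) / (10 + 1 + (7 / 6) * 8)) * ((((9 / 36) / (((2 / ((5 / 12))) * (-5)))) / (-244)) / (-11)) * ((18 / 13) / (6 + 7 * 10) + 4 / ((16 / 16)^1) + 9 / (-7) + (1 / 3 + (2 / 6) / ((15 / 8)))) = -504739 / 452926073600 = -0.00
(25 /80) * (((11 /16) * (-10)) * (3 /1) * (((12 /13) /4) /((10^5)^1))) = -99 /6656000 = -0.00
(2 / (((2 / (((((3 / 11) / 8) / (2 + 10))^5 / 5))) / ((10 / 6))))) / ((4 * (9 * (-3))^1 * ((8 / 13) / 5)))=-65 / 14007102754258944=-0.00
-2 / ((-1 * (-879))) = -2 / 879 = -0.00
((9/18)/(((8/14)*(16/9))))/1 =63/128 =0.49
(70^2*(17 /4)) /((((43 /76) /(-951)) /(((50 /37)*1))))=-75257385000 /1591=-47301939.03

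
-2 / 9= -0.22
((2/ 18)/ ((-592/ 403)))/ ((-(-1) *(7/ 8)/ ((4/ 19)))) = -806/ 44289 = -0.02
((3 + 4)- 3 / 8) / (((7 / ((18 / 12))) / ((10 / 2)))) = 795 / 112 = 7.10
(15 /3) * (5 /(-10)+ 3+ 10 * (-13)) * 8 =-5100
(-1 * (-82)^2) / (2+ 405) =-6724 / 407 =-16.52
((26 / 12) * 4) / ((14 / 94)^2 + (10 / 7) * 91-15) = 28717 / 381126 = 0.08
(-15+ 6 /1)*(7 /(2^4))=-63 /16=-3.94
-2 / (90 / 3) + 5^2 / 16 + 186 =44999 / 240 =187.50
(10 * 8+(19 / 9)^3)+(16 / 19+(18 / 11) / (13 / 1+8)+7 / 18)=193505743 / 2133054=90.72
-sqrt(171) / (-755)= 3 * sqrt(19) / 755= 0.02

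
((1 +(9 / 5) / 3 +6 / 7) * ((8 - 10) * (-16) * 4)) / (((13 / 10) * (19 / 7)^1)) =22016 / 247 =89.13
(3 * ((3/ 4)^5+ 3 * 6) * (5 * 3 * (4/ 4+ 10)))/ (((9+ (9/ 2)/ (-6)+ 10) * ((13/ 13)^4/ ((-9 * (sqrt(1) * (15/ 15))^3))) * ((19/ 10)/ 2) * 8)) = -415985625/ 710144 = -585.78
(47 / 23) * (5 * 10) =2350 / 23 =102.17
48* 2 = 96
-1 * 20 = -20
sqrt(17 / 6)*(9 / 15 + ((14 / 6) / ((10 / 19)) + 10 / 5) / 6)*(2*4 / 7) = 3.22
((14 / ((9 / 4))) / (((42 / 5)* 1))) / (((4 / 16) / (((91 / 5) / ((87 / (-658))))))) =-958048 / 2349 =-407.85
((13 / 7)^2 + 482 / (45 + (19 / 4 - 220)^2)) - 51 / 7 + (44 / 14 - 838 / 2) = -15259695277 / 36360009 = -419.68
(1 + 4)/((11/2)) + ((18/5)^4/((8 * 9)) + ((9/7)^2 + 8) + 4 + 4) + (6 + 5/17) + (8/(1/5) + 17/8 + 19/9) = 29451101963/412335000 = 71.43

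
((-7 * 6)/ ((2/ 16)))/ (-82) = 168/ 41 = 4.10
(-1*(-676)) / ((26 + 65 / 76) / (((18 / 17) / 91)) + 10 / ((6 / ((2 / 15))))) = 102752 / 350859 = 0.29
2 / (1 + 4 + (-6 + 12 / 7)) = 14 / 5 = 2.80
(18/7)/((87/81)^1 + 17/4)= 1944/4025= 0.48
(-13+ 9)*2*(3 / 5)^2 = -2.88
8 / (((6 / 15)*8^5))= 5 / 8192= 0.00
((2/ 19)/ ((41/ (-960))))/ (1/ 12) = -23040/ 779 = -29.58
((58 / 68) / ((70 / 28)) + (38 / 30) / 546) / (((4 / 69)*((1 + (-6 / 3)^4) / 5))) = 1099975 / 631176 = 1.74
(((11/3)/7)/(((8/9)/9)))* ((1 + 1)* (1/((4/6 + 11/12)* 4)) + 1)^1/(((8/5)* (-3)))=-12375/8512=-1.45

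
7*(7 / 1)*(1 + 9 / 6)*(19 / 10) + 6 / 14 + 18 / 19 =124555 / 532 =234.13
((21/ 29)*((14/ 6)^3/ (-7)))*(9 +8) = -5831/ 261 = -22.34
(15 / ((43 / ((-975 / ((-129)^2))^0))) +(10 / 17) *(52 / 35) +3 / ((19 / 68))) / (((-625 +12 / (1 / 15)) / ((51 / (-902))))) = 3488253 / 2295549410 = 0.00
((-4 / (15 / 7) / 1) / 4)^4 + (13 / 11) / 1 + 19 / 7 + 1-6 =-4118248 / 3898125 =-1.06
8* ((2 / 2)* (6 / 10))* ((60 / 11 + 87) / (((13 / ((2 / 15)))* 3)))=5424 / 3575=1.52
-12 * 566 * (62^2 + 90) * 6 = -160318368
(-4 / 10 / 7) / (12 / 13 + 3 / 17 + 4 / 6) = -1326 / 40985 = -0.03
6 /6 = 1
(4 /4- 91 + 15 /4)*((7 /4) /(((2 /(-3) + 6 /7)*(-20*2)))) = 19.81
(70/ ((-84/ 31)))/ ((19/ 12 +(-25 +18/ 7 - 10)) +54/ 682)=739970/ 881263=0.84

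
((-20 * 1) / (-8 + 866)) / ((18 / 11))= -5 / 351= -0.01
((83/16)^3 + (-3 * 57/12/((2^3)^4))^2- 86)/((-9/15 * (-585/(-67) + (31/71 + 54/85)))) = -9695645121547375/1064050767167488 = -9.11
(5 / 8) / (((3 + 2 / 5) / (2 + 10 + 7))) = 475 / 136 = 3.49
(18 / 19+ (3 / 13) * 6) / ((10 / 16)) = 3.73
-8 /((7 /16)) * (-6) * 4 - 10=428.86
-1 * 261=-261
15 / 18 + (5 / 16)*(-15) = -185 / 48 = -3.85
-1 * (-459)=459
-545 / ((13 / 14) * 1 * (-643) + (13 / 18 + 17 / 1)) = 34335 / 36499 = 0.94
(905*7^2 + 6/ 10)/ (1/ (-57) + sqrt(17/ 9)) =121524/ 295 + 2308956*sqrt(17)/ 295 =32683.37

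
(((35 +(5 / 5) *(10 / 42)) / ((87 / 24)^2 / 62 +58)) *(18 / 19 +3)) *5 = 73408000 / 6144201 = 11.95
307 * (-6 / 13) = -1842 / 13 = -141.69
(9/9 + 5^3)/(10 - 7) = 42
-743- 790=-1533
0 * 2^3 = 0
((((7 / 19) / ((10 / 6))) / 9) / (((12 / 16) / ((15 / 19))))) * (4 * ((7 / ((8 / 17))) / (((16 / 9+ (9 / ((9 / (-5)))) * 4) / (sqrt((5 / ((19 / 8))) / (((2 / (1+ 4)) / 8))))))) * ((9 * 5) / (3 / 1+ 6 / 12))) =-321300 * sqrt(38) / 281219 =-7.04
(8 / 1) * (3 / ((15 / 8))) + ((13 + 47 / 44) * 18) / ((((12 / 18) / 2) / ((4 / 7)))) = 446.90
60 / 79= 0.76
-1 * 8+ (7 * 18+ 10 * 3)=148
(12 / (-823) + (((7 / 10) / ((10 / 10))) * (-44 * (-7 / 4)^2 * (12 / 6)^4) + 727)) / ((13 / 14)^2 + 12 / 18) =-1892662044 / 3699385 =-511.62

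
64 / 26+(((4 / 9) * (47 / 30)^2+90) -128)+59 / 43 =-37440644 / 1131975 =-33.08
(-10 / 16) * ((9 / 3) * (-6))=45 / 4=11.25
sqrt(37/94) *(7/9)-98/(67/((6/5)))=-588/335 + 7 *sqrt(3478)/846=-1.27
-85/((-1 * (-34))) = -2.50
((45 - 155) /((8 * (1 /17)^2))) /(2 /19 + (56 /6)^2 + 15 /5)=-2718045 /61708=-44.05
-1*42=-42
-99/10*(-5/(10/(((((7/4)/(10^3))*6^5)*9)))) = 1515591/2500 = 606.24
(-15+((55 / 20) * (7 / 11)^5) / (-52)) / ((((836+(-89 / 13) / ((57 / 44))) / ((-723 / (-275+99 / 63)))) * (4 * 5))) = -4394151571593 / 1839974434073600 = -0.00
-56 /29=-1.93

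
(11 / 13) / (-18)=-11 / 234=-0.05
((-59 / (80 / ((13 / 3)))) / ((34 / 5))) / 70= -767 / 114240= -0.01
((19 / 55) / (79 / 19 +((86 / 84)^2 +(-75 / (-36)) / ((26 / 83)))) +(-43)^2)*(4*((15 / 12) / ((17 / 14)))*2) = 29420810415332 / 1932109619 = 15227.30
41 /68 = 0.60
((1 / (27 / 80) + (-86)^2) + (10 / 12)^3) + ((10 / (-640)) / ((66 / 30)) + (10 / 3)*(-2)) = 5204579 / 704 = 7392.87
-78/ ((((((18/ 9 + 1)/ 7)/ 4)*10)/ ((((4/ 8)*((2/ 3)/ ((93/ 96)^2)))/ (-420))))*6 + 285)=6656/ 624355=0.01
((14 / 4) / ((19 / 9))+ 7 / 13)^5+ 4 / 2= 1562495616642573 / 29419463232224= 53.11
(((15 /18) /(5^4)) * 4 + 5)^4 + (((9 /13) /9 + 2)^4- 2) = 644.28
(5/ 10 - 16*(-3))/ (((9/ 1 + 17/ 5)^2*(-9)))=-2425/ 69192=-0.04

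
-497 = -497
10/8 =5/4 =1.25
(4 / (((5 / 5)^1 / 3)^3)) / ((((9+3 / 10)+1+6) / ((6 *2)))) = 12960 / 163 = 79.51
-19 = -19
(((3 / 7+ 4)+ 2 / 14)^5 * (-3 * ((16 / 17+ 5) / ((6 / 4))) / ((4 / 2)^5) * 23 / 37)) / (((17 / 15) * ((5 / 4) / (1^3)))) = -325.29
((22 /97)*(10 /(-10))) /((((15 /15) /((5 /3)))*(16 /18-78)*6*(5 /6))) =33 /33659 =0.00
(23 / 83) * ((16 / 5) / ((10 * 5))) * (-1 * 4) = -736 / 10375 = -0.07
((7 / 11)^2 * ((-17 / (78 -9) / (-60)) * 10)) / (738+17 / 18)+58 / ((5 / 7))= 15028777463 / 185083415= 81.20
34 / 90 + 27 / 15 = 98 / 45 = 2.18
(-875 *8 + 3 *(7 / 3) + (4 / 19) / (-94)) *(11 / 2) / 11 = -6244751 / 1786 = -3496.50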